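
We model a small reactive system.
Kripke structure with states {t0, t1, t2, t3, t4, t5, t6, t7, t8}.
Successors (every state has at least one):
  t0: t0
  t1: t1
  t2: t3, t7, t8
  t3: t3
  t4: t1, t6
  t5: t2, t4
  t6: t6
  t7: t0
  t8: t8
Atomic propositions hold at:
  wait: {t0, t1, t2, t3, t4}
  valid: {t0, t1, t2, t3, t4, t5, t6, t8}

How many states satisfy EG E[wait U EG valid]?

8

EG valid: greatest fixpoint, start Z0 = {t0, t1, t2, t3, t4, t5, t6, t8}, keep only states in Sat with some successor in Z. Already a fixed point.
Sat(EG valid) = {t0, t1, t2, t3, t4, t5, t6, t8}
E[wait U EG valid]: least fixpoint, start Z0 = Sat(EG valid) = {t0, t1, t2, t3, t4, t5, t6, t8}, add states in Sat(wait) with some successor in Z. Already a fixed point.
Sat(E[wait U EG valid]) = {t0, t1, t2, t3, t4, t5, t6, t8}
EG E[wait U EG valid]: greatest fixpoint, start Z0 = {t0, t1, t2, t3, t4, t5, t6, t8}, keep only states in Sat with some successor in Z. Already a fixed point.
Sat(EG E[wait U EG valid]) = {t0, t1, t2, t3, t4, t5, t6, t8}
|Sat(EG E[wait U EG valid])| = |{t0, t1, t2, t3, t4, t5, t6, t8}| = 8.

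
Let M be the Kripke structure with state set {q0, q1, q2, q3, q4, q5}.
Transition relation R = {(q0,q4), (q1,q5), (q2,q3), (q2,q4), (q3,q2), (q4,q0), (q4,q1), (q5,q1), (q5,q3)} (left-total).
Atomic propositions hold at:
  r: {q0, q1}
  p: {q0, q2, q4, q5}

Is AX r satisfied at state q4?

Yes

Sat(AX r) = {s : every successor in {q0, q1}} = {q4}
q4 ∈ Sat(AX r) = {q4}, so the formula holds at q4.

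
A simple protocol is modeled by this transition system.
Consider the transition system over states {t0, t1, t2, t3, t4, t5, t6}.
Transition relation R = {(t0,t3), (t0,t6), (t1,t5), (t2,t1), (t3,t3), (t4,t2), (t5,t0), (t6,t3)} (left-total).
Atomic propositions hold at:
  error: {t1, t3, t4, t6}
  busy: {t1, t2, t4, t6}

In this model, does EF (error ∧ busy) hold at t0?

Sat(error ∧ busy) = {t1, t4, t6}
EF (error ∧ busy): least fixpoint, start Z0 = {t1, t4, t6}, add states with some successor in Z. Z1 = {t0, t1, t2, t4, t6}; Z2 = {t0, t1, t2, t4, t5, t6}; fixed.
Sat(EF (error ∧ busy)) = {t0, t1, t2, t4, t5, t6}
t0 ∈ Sat(EF (error ∧ busy)) = {t0, t1, t2, t4, t5, t6}, so the formula holds at t0.

Yes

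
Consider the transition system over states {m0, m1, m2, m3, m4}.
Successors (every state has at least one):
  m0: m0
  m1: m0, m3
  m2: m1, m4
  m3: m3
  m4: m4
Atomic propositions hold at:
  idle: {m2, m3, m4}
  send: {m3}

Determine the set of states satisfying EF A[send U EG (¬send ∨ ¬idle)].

{m0, m1, m2, m4}

Sat(¬send) = {m0, m1, m2, m4}
Sat(¬idle) = {m0, m1}
Sat(¬send ∨ ¬idle) = {m0, m1, m2, m4}
EG (¬send ∨ ¬idle): greatest fixpoint, start Z0 = {m0, m1, m2, m4}, keep only states in Sat with some successor in Z. Already a fixed point.
Sat(EG (¬send ∨ ¬idle)) = {m0, m1, m2, m4}
A[send U EG (¬send ∨ ¬idle)]: least fixpoint, start Z0 = Sat(EG (¬send ∨ ¬idle)) = {m0, m1, m2, m4}, add states in Sat(send) with every successor in Z. Already a fixed point.
Sat(A[send U EG (¬send ∨ ¬idle)]) = {m0, m1, m2, m4}
EF A[send U EG (¬send ∨ ¬idle)]: least fixpoint, start Z0 = {m0, m1, m2, m4}, add states with some successor in Z. Already a fixed point.
Sat(EF A[send U EG (¬send ∨ ¬idle)]) = {m0, m1, m2, m4}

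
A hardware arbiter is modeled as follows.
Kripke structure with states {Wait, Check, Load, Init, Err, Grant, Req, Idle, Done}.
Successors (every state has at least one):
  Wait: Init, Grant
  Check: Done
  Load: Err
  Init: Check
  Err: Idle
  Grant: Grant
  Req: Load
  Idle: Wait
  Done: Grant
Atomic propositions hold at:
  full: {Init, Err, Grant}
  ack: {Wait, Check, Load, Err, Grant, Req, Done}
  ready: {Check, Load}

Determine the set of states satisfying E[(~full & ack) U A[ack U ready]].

Sat(~full) = {Wait, Check, Load, Req, Idle, Done}
Sat(~full & ack) = {Wait, Check, Load, Req, Done}
A[ack U ready]: least fixpoint, start Z0 = Sat(ready) = {Check, Load}, add states in Sat(ack) with every successor in Z. Z1 = {Check, Load, Req}; fixed.
Sat(A[ack U ready]) = {Check, Load, Req}
E[(~full & ack) U A[ack U ready]]: least fixpoint, start Z0 = Sat(A[ack U ready]) = {Check, Load, Req}, add states in Sat(~full & ack) with some successor in Z. Already a fixed point.
Sat(E[(~full & ack) U A[ack U ready]]) = {Check, Load, Req}

{Check, Load, Req}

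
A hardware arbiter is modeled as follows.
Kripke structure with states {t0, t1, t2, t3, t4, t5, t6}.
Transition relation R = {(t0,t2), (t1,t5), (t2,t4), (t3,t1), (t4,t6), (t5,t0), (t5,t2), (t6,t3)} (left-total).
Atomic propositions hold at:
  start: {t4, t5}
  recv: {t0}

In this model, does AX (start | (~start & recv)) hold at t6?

No

Sat(~start) = {t0, t1, t2, t3, t6}
Sat(~start & recv) = {t0}
Sat(start | (~start & recv)) = {t0, t4, t5}
Sat(AX (start | (~start & recv))) = {s : every successor in {t0, t4, t5}} = {t1, t2}
t6 ∉ Sat(AX (start | (~start & recv))) = {t1, t2}, so the formula does not hold at t6.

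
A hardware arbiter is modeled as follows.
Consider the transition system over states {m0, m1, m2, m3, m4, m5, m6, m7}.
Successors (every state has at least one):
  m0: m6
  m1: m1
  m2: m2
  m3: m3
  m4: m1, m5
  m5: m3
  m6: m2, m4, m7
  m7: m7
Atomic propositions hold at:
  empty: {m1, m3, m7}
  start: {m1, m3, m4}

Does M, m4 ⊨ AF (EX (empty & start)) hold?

Sat(empty & start) = {m1, m3}
Sat(EX (empty & start)) = {s : some successor in {m1, m3}} = {m1, m3, m4, m5}
AF (EX (empty & start)): least fixpoint, start Z0 = {m1, m3, m4, m5}, add states with every successor in Z. Already a fixed point.
Sat(AF (EX (empty & start))) = {m1, m3, m4, m5}
m4 ∈ Sat(AF (EX (empty & start))) = {m1, m3, m4, m5}, so the formula holds at m4.

Yes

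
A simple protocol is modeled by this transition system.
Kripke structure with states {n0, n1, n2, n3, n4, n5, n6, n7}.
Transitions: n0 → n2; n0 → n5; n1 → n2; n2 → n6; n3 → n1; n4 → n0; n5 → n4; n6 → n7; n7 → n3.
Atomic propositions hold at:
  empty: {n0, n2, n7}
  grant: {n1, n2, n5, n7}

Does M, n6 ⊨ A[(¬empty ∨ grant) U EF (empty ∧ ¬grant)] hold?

Sat(¬empty) = {n1, n3, n4, n5, n6}
Sat(¬empty ∨ grant) = {n1, n2, n3, n4, n5, n6, n7}
Sat(¬grant) = {n0, n3, n4, n6}
Sat(empty ∧ ¬grant) = {n0}
EF (empty ∧ ¬grant): least fixpoint, start Z0 = {n0}, add states with some successor in Z. Z1 = {n0, n4}; Z2 = {n0, n4, n5}; fixed.
Sat(EF (empty ∧ ¬grant)) = {n0, n4, n5}
A[(¬empty ∨ grant) U EF (empty ∧ ¬grant)]: least fixpoint, start Z0 = Sat(EF (empty ∧ ¬grant)) = {n0, n4, n5}, add states in Sat(¬empty ∨ grant) with every successor in Z. Already a fixed point.
Sat(A[(¬empty ∨ grant) U EF (empty ∧ ¬grant)]) = {n0, n4, n5}
n6 ∉ Sat(A[(¬empty ∨ grant) U EF (empty ∧ ¬grant)]) = {n0, n4, n5}, so the formula does not hold at n6.

No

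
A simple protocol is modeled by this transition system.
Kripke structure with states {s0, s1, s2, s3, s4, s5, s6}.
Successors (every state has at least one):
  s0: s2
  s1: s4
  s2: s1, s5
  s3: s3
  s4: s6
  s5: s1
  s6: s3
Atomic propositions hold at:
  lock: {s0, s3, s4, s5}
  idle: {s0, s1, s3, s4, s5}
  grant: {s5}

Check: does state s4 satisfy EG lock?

EG lock: greatest fixpoint, start Z0 = {s0, s3, s4, s5}, keep only states in Sat with some successor in Z. Z1 = {s3}; fixed.
Sat(EG lock) = {s3}
s4 ∉ Sat(EG lock) = {s3}, so the formula does not hold at s4.

No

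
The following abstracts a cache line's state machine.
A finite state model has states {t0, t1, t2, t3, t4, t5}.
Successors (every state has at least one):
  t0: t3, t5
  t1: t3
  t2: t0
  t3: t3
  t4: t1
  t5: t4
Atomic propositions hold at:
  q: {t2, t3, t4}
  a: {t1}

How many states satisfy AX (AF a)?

2

AF a: least fixpoint, start Z0 = {t1}, add states with every successor in Z. Z1 = {t1, t4}; Z2 = {t1, t4, t5}; fixed.
Sat(AF a) = {t1, t4, t5}
Sat(AX (AF a)) = {s : every successor in {t1, t4, t5}} = {t4, t5}
|Sat(AX (AF a))| = |{t4, t5}| = 2.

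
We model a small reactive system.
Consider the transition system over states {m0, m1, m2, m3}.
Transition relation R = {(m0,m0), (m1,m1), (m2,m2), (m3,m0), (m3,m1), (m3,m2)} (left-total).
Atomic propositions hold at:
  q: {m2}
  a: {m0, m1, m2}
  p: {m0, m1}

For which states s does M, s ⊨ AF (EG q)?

{m2}

EG q: greatest fixpoint, start Z0 = {m2}, keep only states in Sat with some successor in Z. Already a fixed point.
Sat(EG q) = {m2}
AF (EG q): least fixpoint, start Z0 = {m2}, add states with every successor in Z. Already a fixed point.
Sat(AF (EG q)) = {m2}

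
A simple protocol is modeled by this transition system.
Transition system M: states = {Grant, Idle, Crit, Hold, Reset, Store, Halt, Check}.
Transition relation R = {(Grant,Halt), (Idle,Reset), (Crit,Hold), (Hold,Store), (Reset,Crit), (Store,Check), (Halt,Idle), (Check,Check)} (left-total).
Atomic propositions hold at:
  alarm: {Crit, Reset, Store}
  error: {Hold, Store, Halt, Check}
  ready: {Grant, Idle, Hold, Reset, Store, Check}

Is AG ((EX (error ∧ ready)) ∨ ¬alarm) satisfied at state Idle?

No

Sat(error ∧ ready) = {Hold, Store, Check}
Sat(EX (error ∧ ready)) = {s : some successor in {Hold, Store, Check}} = {Crit, Hold, Store, Check}
Sat(¬alarm) = {Grant, Idle, Hold, Halt, Check}
Sat((EX (error ∧ ready)) ∨ ¬alarm) = {Grant, Idle, Crit, Hold, Store, Halt, Check}
AG ((EX (error ∧ ready)) ∨ ¬alarm): greatest fixpoint, start Z0 = {Grant, Idle, Crit, Hold, Store, Halt, Check}, keep only states in Sat with every successor in Z. Z1 = {Grant, Crit, Hold, Store, Halt, Check}; Z2 = {Grant, Crit, Hold, Store, Check}; Z3 = {Crit, Hold, Store, Check}; fixed.
Sat(AG ((EX (error ∧ ready)) ∨ ¬alarm)) = {Crit, Hold, Store, Check}
Idle ∉ Sat(AG ((EX (error ∧ ready)) ∨ ¬alarm)) = {Crit, Hold, Store, Check}, so the formula does not hold at Idle.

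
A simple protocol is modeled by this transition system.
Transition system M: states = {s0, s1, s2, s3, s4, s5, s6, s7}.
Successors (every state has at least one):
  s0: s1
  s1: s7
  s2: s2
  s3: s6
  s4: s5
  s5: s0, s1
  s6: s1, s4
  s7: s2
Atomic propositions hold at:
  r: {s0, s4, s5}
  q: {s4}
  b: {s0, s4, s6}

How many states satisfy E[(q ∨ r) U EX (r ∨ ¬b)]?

Sat(q ∨ r) = {s0, s4, s5}
Sat(¬b) = {s1, s2, s3, s5, s7}
Sat(r ∨ ¬b) = {s0, s1, s2, s3, s4, s5, s7}
Sat(EX (r ∨ ¬b)) = {s : some successor in {s0, s1, s2, s3, s4, s5, s7}} = {s0, s1, s2, s4, s5, s6, s7}
E[(q ∨ r) U EX (r ∨ ¬b)]: least fixpoint, start Z0 = Sat(EX (r ∨ ¬b)) = {s0, s1, s2, s4, s5, s6, s7}, add states in Sat(q ∨ r) with some successor in Z. Already a fixed point.
Sat(E[(q ∨ r) U EX (r ∨ ¬b)]) = {s0, s1, s2, s4, s5, s6, s7}
|Sat(E[(q ∨ r) U EX (r ∨ ¬b)])| = |{s0, s1, s2, s4, s5, s6, s7}| = 7.

7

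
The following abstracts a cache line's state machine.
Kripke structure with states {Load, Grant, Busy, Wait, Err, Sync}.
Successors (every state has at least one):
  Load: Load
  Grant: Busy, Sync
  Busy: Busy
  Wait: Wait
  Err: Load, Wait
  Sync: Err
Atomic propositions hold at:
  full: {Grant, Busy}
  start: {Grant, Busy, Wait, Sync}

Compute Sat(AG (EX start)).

{Busy, Wait}

Sat(EX start) = {s : some successor in {Grant, Busy, Wait, Sync}} = {Grant, Busy, Wait, Err}
AG (EX start): greatest fixpoint, start Z0 = {Grant, Busy, Wait, Err}, keep only states in Sat with every successor in Z. Z1 = {Busy, Wait}; fixed.
Sat(AG (EX start)) = {Busy, Wait}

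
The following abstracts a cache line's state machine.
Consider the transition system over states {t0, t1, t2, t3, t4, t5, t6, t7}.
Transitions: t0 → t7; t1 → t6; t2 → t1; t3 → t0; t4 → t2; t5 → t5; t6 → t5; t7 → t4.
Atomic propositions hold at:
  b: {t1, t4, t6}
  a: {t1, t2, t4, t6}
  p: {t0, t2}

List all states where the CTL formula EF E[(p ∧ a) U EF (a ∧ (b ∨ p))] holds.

Sat(p ∧ a) = {t2}
Sat(b ∨ p) = {t0, t1, t2, t4, t6}
Sat(a ∧ (b ∨ p)) = {t1, t2, t4, t6}
EF (a ∧ (b ∨ p)): least fixpoint, start Z0 = {t1, t2, t4, t6}, add states with some successor in Z. Z1 = {t1, t2, t4, t6, t7}; Z2 = {t0, t1, t2, t4, t6, t7}; Z3 = {t0, t1, t2, t3, t4, t6, t7}; fixed.
Sat(EF (a ∧ (b ∨ p))) = {t0, t1, t2, t3, t4, t6, t7}
E[(p ∧ a) U EF (a ∧ (b ∨ p))]: least fixpoint, start Z0 = Sat(EF (a ∧ (b ∨ p))) = {t0, t1, t2, t3, t4, t6, t7}, add states in Sat(p ∧ a) with some successor in Z. Already a fixed point.
Sat(E[(p ∧ a) U EF (a ∧ (b ∨ p))]) = {t0, t1, t2, t3, t4, t6, t7}
EF E[(p ∧ a) U EF (a ∧ (b ∨ p))]: least fixpoint, start Z0 = {t0, t1, t2, t3, t4, t6, t7}, add states with some successor in Z. Already a fixed point.
Sat(EF E[(p ∧ a) U EF (a ∧ (b ∨ p))]) = {t0, t1, t2, t3, t4, t6, t7}

{t0, t1, t2, t3, t4, t6, t7}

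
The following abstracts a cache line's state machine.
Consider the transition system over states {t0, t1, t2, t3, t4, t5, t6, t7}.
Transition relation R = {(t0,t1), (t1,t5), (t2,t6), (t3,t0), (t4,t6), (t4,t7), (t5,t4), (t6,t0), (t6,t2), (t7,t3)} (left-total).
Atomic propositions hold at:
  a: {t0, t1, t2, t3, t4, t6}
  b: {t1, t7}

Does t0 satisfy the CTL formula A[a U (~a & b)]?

No

Sat(~a) = {t5, t7}
Sat(~a & b) = {t7}
A[a U (~a & b)]: least fixpoint, start Z0 = Sat((~a & b)) = {t7}, add states in Sat(a) with every successor in Z. Already a fixed point.
Sat(A[a U (~a & b)]) = {t7}
t0 ∉ Sat(A[a U (~a & b)]) = {t7}, so the formula does not hold at t0.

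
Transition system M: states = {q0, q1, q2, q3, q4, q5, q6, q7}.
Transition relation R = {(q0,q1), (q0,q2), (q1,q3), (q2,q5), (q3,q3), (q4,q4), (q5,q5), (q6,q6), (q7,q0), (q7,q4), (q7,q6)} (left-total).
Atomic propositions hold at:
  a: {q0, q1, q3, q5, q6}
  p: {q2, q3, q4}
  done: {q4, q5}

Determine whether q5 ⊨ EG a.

Yes

EG a: greatest fixpoint, start Z0 = {q0, q1, q3, q5, q6}, keep only states in Sat with some successor in Z. Already a fixed point.
Sat(EG a) = {q0, q1, q3, q5, q6}
q5 ∈ Sat(EG a) = {q0, q1, q3, q5, q6}, so the formula holds at q5.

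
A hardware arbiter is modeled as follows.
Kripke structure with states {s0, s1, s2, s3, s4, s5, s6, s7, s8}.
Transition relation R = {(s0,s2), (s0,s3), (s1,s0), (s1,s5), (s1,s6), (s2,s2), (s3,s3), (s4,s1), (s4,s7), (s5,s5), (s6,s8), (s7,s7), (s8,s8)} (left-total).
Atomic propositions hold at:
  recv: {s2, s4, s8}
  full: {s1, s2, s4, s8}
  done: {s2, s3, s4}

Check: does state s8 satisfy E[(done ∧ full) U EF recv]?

Yes

Sat(done ∧ full) = {s2, s4}
EF recv: least fixpoint, start Z0 = {s2, s4, s8}, add states with some successor in Z. Z1 = {s0, s2, s4, s6, s8}; Z2 = {s0, s1, s2, s4, s6, s8}; fixed.
Sat(EF recv) = {s0, s1, s2, s4, s6, s8}
E[(done ∧ full) U EF recv]: least fixpoint, start Z0 = Sat(EF recv) = {s0, s1, s2, s4, s6, s8}, add states in Sat(done ∧ full) with some successor in Z. Already a fixed point.
Sat(E[(done ∧ full) U EF recv]) = {s0, s1, s2, s4, s6, s8}
s8 ∈ Sat(E[(done ∧ full) U EF recv]) = {s0, s1, s2, s4, s6, s8}, so the formula holds at s8.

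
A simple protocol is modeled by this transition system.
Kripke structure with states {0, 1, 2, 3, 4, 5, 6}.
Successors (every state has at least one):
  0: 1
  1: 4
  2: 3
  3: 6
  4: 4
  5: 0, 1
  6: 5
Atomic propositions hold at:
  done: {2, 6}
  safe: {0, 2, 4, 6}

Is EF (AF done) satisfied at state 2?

Yes

AF done: least fixpoint, start Z0 = {2, 6}, add states with every successor in Z. Z1 = {2, 3, 6}; fixed.
Sat(AF done) = {2, 3, 6}
EF (AF done): least fixpoint, start Z0 = {2, 3, 6}, add states with some successor in Z. Already a fixed point.
Sat(EF (AF done)) = {2, 3, 6}
2 ∈ Sat(EF (AF done)) = {2, 3, 6}, so the formula holds at 2.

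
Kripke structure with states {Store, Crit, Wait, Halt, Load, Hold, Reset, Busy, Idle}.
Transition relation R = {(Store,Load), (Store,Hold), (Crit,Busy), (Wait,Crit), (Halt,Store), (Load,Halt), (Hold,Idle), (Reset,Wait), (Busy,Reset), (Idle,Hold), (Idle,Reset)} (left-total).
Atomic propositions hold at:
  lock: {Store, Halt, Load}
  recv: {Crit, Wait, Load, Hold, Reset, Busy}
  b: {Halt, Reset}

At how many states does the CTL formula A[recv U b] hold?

6

A[recv U b]: least fixpoint, start Z0 = Sat(b) = {Halt, Reset}, add states in Sat(recv) with every successor in Z. Z1 = {Halt, Load, Reset, Busy}; Z2 = {Crit, Halt, Load, Reset, Busy}; Z3 = {Crit, Wait, Halt, Load, Reset, Busy}; fixed.
Sat(A[recv U b]) = {Crit, Wait, Halt, Load, Reset, Busy}
|Sat(A[recv U b])| = |{Crit, Wait, Halt, Load, Reset, Busy}| = 6.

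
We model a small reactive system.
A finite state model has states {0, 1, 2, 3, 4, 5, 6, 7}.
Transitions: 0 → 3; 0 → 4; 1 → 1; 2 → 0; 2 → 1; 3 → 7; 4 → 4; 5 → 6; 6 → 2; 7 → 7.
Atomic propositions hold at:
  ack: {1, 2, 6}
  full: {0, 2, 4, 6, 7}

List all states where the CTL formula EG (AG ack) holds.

AG ack: greatest fixpoint, start Z0 = {1, 2, 6}, keep only states in Sat with every successor in Z. Z1 = {1, 6}; Z2 = {1}; fixed.
Sat(AG ack) = {1}
EG (AG ack): greatest fixpoint, start Z0 = {1}, keep only states in Sat with some successor in Z. Already a fixed point.
Sat(EG (AG ack)) = {1}

{1}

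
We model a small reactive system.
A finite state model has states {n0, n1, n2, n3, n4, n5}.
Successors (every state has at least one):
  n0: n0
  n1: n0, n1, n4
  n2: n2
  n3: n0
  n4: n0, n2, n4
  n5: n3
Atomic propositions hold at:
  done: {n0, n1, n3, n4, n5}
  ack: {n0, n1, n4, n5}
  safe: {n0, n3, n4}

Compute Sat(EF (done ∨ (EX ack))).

{n0, n1, n3, n4, n5}

Sat(EX ack) = {s : some successor in {n0, n1, n4, n5}} = {n0, n1, n3, n4}
Sat(done ∨ (EX ack)) = {n0, n1, n3, n4, n5}
EF (done ∨ (EX ack)): least fixpoint, start Z0 = {n0, n1, n3, n4, n5}, add states with some successor in Z. Already a fixed point.
Sat(EF (done ∨ (EX ack))) = {n0, n1, n3, n4, n5}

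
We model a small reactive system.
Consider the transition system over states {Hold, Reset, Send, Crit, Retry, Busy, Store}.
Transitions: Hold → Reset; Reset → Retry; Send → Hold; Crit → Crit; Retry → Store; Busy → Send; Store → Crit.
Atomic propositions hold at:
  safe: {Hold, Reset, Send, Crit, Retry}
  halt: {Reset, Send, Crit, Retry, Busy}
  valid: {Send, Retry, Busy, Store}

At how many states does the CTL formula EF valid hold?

6

EF valid: least fixpoint, start Z0 = {Send, Retry, Busy, Store}, add states with some successor in Z. Z1 = {Reset, Send, Retry, Busy, Store}; Z2 = {Hold, Reset, Send, Retry, Busy, Store}; fixed.
Sat(EF valid) = {Hold, Reset, Send, Retry, Busy, Store}
|Sat(EF valid)| = |{Hold, Reset, Send, Retry, Busy, Store}| = 6.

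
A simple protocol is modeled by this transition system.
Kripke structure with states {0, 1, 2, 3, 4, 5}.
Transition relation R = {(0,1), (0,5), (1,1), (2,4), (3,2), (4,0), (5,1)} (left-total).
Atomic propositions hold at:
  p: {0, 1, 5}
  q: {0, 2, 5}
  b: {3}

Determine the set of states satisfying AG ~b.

Sat(~b) = {0, 1, 2, 4, 5}
AG ~b: greatest fixpoint, start Z0 = {0, 1, 2, 4, 5}, keep only states in Sat with every successor in Z. Already a fixed point.
Sat(AG ~b) = {0, 1, 2, 4, 5}

{0, 1, 2, 4, 5}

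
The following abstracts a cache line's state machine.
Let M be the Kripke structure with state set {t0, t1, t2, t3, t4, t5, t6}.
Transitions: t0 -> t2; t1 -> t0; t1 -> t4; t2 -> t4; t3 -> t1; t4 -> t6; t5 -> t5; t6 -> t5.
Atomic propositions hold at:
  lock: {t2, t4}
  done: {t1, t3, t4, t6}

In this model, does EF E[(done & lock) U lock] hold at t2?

Yes

Sat(done & lock) = {t4}
E[(done & lock) U lock]: least fixpoint, start Z0 = Sat(lock) = {t2, t4}, add states in Sat(done & lock) with some successor in Z. Already a fixed point.
Sat(E[(done & lock) U lock]) = {t2, t4}
EF E[(done & lock) U lock]: least fixpoint, start Z0 = {t2, t4}, add states with some successor in Z. Z1 = {t0, t1, t2, t4}; Z2 = {t0, t1, t2, t3, t4}; fixed.
Sat(EF E[(done & lock) U lock]) = {t0, t1, t2, t3, t4}
t2 ∈ Sat(EF E[(done & lock) U lock]) = {t0, t1, t2, t3, t4}, so the formula holds at t2.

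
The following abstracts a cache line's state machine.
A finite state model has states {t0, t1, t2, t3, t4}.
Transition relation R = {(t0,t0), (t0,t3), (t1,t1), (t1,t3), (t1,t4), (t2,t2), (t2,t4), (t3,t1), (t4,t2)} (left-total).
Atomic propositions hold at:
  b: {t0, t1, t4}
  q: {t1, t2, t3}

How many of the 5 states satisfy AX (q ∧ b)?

Sat(q ∧ b) = {t1}
Sat(AX (q ∧ b)) = {s : every successor in {t1}} = {t3}
|Sat(AX (q ∧ b))| = |{t3}| = 1.

1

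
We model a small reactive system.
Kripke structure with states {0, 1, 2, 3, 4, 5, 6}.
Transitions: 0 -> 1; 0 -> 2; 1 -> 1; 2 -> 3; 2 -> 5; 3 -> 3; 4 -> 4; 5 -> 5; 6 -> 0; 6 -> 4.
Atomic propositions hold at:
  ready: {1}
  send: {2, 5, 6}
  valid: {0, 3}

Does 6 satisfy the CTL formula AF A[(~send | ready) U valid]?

Sat(~send) = {0, 1, 3, 4}
Sat(~send | ready) = {0, 1, 3, 4}
A[(~send | ready) U valid]: least fixpoint, start Z0 = Sat(valid) = {0, 3}, add states in Sat(~send | ready) with every successor in Z. Already a fixed point.
Sat(A[(~send | ready) U valid]) = {0, 3}
AF A[(~send | ready) U valid]: least fixpoint, start Z0 = {0, 3}, add states with every successor in Z. Already a fixed point.
Sat(AF A[(~send | ready) U valid]) = {0, 3}
6 ∉ Sat(AF A[(~send | ready) U valid]) = {0, 3}, so the formula does not hold at 6.

No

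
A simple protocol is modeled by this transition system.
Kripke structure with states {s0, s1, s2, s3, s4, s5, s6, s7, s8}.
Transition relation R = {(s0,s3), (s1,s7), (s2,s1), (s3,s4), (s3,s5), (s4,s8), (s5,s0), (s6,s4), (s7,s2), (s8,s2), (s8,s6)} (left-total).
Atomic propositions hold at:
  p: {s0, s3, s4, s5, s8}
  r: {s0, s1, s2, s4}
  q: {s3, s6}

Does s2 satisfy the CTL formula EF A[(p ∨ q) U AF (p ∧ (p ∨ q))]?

Sat(p ∨ q) = {s0, s3, s4, s5, s6, s8}
Sat(p ∧ (p ∨ q)) = {s0, s3, s4, s5, s8}
AF (p ∧ (p ∨ q)): least fixpoint, start Z0 = {s0, s3, s4, s5, s8}, add states with every successor in Z. Z1 = {s0, s3, s4, s5, s6, s8}; fixed.
Sat(AF (p ∧ (p ∨ q))) = {s0, s3, s4, s5, s6, s8}
A[(p ∨ q) U AF (p ∧ (p ∨ q))]: least fixpoint, start Z0 = Sat(AF (p ∧ (p ∨ q))) = {s0, s3, s4, s5, s6, s8}, add states in Sat(p ∨ q) with every successor in Z. Already a fixed point.
Sat(A[(p ∨ q) U AF (p ∧ (p ∨ q))]) = {s0, s3, s4, s5, s6, s8}
EF A[(p ∨ q) U AF (p ∧ (p ∨ q))]: least fixpoint, start Z0 = {s0, s3, s4, s5, s6, s8}, add states with some successor in Z. Already a fixed point.
Sat(EF A[(p ∨ q) U AF (p ∧ (p ∨ q))]) = {s0, s3, s4, s5, s6, s8}
s2 ∉ Sat(EF A[(p ∨ q) U AF (p ∧ (p ∨ q))]) = {s0, s3, s4, s5, s6, s8}, so the formula does not hold at s2.

No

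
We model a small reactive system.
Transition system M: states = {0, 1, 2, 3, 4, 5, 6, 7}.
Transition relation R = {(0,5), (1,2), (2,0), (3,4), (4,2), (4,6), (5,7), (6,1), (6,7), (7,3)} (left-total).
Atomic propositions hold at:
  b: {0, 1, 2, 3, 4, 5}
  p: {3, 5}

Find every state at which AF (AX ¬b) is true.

Sat(¬b) = {6, 7}
Sat(AX ¬b) = {s : every successor in {6, 7}} = {5}
AF (AX ¬b): least fixpoint, start Z0 = {5}, add states with every successor in Z. Z1 = {0, 5}; Z2 = {0, 2, 5}; Z3 = {0, 1, 2, 5}; fixed.
Sat(AF (AX ¬b)) = {0, 1, 2, 5}

{0, 1, 2, 5}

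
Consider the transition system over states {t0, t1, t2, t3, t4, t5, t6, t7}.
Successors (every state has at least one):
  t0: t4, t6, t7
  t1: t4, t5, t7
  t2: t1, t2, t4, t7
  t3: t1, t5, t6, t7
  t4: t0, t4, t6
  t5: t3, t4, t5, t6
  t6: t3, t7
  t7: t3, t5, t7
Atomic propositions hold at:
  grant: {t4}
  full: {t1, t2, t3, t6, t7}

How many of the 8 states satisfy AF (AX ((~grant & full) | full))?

Sat(~grant) = {t0, t1, t2, t3, t5, t6, t7}
Sat(~grant & full) = {t1, t2, t3, t6, t7}
Sat((~grant & full) | full) = {t1, t2, t3, t6, t7}
Sat(AX ((~grant & full) | full)) = {s : every successor in {t1, t2, t3, t6, t7}} = {t6}
AF (AX ((~grant & full) | full)): least fixpoint, start Z0 = {t6}, add states with every successor in Z. Already a fixed point.
Sat(AF (AX ((~grant & full) | full))) = {t6}
|Sat(AF (AX ((~grant & full) | full)))| = |{t6}| = 1.

1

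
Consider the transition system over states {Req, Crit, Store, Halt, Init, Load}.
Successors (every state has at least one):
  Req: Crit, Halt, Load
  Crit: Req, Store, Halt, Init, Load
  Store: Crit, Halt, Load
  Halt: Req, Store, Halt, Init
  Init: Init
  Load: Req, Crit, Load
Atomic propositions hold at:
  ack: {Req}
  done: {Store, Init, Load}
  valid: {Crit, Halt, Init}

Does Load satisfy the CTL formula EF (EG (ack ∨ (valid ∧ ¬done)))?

Yes

Sat(¬done) = {Req, Crit, Halt}
Sat(valid ∧ ¬done) = {Crit, Halt}
Sat(ack ∨ (valid ∧ ¬done)) = {Req, Crit, Halt}
EG (ack ∨ (valid ∧ ¬done)): greatest fixpoint, start Z0 = {Req, Crit, Halt}, keep only states in Sat with some successor in Z. Already a fixed point.
Sat(EG (ack ∨ (valid ∧ ¬done))) = {Req, Crit, Halt}
EF (EG (ack ∨ (valid ∧ ¬done))): least fixpoint, start Z0 = {Req, Crit, Halt}, add states with some successor in Z. Z1 = {Req, Crit, Store, Halt, Load}; fixed.
Sat(EF (EG (ack ∨ (valid ∧ ¬done)))) = {Req, Crit, Store, Halt, Load}
Load ∈ Sat(EF (EG (ack ∨ (valid ∧ ¬done)))) = {Req, Crit, Store, Halt, Load}, so the formula holds at Load.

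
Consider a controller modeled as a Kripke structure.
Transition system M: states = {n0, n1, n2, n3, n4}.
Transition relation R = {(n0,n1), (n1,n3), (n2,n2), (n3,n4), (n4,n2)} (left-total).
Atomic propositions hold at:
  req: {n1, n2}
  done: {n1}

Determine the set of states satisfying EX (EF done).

{n0}

EF done: least fixpoint, start Z0 = {n1}, add states with some successor in Z. Z1 = {n0, n1}; fixed.
Sat(EF done) = {n0, n1}
Sat(EX (EF done)) = {s : some successor in {n0, n1}} = {n0}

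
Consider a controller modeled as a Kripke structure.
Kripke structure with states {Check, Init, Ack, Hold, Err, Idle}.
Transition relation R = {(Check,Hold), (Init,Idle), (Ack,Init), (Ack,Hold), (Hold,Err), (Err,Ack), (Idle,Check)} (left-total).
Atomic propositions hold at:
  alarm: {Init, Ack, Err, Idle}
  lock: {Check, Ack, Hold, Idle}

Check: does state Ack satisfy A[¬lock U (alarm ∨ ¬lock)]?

Yes

Sat(¬lock) = {Init, Err}
Sat(alarm ∨ ¬lock) = {Init, Ack, Err, Idle}
A[¬lock U (alarm ∨ ¬lock)]: least fixpoint, start Z0 = Sat((alarm ∨ ¬lock)) = {Init, Ack, Err, Idle}, add states in Sat(¬lock) with every successor in Z. Already a fixed point.
Sat(A[¬lock U (alarm ∨ ¬lock)]) = {Init, Ack, Err, Idle}
Ack ∈ Sat(A[¬lock U (alarm ∨ ¬lock)]) = {Init, Ack, Err, Idle}, so the formula holds at Ack.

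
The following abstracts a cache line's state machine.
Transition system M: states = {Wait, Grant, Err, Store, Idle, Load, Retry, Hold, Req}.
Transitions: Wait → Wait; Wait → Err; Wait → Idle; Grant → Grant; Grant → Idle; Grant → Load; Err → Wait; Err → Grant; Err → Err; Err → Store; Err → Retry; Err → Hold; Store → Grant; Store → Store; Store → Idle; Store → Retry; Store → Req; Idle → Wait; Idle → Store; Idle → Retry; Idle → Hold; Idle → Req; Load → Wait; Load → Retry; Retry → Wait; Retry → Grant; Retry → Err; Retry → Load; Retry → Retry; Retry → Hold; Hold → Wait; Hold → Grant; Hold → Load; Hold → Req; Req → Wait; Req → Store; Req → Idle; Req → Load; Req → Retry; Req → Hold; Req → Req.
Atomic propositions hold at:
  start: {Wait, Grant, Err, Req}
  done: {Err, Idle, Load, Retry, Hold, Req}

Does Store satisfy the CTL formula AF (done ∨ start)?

No

Sat(done ∨ start) = {Wait, Grant, Err, Idle, Load, Retry, Hold, Req}
AF (done ∨ start): least fixpoint, start Z0 = {Wait, Grant, Err, Idle, Load, Retry, Hold, Req}, add states with every successor in Z. Already a fixed point.
Sat(AF (done ∨ start)) = {Wait, Grant, Err, Idle, Load, Retry, Hold, Req}
Store ∉ Sat(AF (done ∨ start)) = {Wait, Grant, Err, Idle, Load, Retry, Hold, Req}, so the formula does not hold at Store.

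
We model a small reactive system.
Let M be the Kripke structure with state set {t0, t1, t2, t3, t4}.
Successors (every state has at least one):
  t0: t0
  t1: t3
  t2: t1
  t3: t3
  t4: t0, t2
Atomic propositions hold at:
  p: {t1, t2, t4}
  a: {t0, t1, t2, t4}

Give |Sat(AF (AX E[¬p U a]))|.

3

Sat(¬p) = {t0, t3}
E[¬p U a]: least fixpoint, start Z0 = Sat(a) = {t0, t1, t2, t4}, add states in Sat(¬p) with some successor in Z. Already a fixed point.
Sat(E[¬p U a]) = {t0, t1, t2, t4}
Sat(AX E[¬p U a]) = {s : every successor in {t0, t1, t2, t4}} = {t0, t2, t4}
AF (AX E[¬p U a]): least fixpoint, start Z0 = {t0, t2, t4}, add states with every successor in Z. Already a fixed point.
Sat(AF (AX E[¬p U a])) = {t0, t2, t4}
|Sat(AF (AX E[¬p U a]))| = |{t0, t2, t4}| = 3.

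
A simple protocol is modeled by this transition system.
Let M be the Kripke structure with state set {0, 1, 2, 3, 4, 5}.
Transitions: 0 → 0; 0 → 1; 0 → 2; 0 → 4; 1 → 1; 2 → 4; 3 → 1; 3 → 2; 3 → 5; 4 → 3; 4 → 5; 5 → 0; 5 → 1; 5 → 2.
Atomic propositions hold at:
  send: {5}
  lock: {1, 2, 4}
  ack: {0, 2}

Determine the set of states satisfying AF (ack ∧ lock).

Sat(ack ∧ lock) = {2}
AF (ack ∧ lock): least fixpoint, start Z0 = {2}, add states with every successor in Z. Already a fixed point.
Sat(AF (ack ∧ lock)) = {2}

{2}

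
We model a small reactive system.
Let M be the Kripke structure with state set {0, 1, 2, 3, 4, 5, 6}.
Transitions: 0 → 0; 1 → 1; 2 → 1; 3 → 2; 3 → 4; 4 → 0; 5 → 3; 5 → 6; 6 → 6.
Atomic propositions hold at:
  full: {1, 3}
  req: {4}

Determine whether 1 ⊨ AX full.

Sat(AX full) = {s : every successor in {1, 3}} = {1, 2}
1 ∈ Sat(AX full) = {1, 2}, so the formula holds at 1.

Yes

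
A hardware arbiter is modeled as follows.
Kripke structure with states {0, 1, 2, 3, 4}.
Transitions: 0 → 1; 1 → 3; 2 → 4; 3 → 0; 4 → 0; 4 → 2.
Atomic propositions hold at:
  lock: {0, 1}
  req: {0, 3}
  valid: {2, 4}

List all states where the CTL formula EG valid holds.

{2, 4}

EG valid: greatest fixpoint, start Z0 = {2, 4}, keep only states in Sat with some successor in Z. Already a fixed point.
Sat(EG valid) = {2, 4}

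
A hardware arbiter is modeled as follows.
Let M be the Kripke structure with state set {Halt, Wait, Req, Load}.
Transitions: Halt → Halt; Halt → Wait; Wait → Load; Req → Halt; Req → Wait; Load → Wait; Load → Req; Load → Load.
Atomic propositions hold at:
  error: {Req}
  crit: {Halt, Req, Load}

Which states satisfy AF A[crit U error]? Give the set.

A[crit U error]: least fixpoint, start Z0 = Sat(error) = {Req}, add states in Sat(crit) with every successor in Z. Already a fixed point.
Sat(A[crit U error]) = {Req}
AF A[crit U error]: least fixpoint, start Z0 = {Req}, add states with every successor in Z. Already a fixed point.
Sat(AF A[crit U error]) = {Req}

{Req}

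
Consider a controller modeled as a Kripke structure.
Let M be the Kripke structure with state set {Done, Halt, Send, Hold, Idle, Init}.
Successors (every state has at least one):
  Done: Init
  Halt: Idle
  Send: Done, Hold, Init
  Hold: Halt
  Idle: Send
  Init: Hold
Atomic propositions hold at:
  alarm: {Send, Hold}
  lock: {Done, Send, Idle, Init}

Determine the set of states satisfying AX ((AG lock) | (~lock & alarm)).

{Init}

AG lock: greatest fixpoint, start Z0 = {Done, Send, Idle, Init}, keep only states in Sat with every successor in Z. Z1 = {Done, Idle}; Z2 = ∅; fixed.
Sat(AG lock) = ∅
Sat(~lock) = {Halt, Hold}
Sat(~lock & alarm) = {Hold}
Sat((AG lock) | (~lock & alarm)) = {Hold}
Sat(AX ((AG lock) | (~lock & alarm))) = {s : every successor in {Hold}} = {Init}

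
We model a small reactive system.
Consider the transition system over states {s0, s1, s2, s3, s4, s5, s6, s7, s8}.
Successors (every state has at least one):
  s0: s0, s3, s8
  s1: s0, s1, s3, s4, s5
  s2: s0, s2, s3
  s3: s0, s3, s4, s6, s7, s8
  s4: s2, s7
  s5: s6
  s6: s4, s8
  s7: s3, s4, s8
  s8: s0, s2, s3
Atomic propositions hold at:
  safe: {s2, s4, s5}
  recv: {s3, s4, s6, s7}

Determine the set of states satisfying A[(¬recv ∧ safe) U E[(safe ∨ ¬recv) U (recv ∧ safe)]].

{s1, s4}

Sat(¬recv) = {s0, s1, s2, s5, s8}
Sat(¬recv ∧ safe) = {s2, s5}
Sat(safe ∨ ¬recv) = {s0, s1, s2, s4, s5, s8}
Sat(recv ∧ safe) = {s4}
E[(safe ∨ ¬recv) U (recv ∧ safe)]: least fixpoint, start Z0 = Sat((recv ∧ safe)) = {s4}, add states in Sat(safe ∨ ¬recv) with some successor in Z. Z1 = {s1, s4}; fixed.
Sat(E[(safe ∨ ¬recv) U (recv ∧ safe)]) = {s1, s4}
A[(¬recv ∧ safe) U E[(safe ∨ ¬recv) U (recv ∧ safe)]]: least fixpoint, start Z0 = Sat(E[(safe ∨ ¬recv) U (recv ∧ safe)]) = {s1, s4}, add states in Sat(¬recv ∧ safe) with every successor in Z. Already a fixed point.
Sat(A[(¬recv ∧ safe) U E[(safe ∨ ¬recv) U (recv ∧ safe)]]) = {s1, s4}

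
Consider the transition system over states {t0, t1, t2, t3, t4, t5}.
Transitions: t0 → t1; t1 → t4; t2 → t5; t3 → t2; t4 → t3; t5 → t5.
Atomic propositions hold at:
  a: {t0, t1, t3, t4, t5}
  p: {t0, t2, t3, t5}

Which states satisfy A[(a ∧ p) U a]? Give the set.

{t0, t1, t3, t4, t5}

Sat(a ∧ p) = {t0, t3, t5}
A[(a ∧ p) U a]: least fixpoint, start Z0 = Sat(a) = {t0, t1, t3, t4, t5}, add states in Sat(a ∧ p) with every successor in Z. Already a fixed point.
Sat(A[(a ∧ p) U a]) = {t0, t1, t3, t4, t5}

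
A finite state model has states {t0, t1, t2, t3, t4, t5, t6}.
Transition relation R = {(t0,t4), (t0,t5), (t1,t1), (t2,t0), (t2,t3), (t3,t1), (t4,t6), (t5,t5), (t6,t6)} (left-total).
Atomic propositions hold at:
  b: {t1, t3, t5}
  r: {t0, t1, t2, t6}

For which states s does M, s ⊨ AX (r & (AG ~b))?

{t4, t6}

Sat(~b) = {t0, t2, t4, t6}
AG ~b: greatest fixpoint, start Z0 = {t0, t2, t4, t6}, keep only states in Sat with every successor in Z. Z1 = {t4, t6}; fixed.
Sat(AG ~b) = {t4, t6}
Sat(r & (AG ~b)) = {t6}
Sat(AX (r & (AG ~b))) = {s : every successor in {t6}} = {t4, t6}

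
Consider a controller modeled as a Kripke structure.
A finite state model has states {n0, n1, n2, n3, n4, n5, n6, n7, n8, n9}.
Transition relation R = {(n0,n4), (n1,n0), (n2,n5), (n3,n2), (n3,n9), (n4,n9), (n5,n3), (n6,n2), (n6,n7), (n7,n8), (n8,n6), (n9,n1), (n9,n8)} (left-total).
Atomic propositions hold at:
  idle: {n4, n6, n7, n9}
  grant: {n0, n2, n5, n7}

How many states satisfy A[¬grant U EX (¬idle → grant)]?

8

Sat(¬grant) = {n1, n3, n4, n6, n8, n9}
Sat(¬idle) = {n0, n1, n2, n3, n5, n8}
Sat(¬idle → grant) = {n0, n2, n4, n5, n6, n7, n9}
Sat(EX (¬idle → grant)) = {s : some successor in {n0, n2, n4, n5, n6, n7, n9}} = {n0, n1, n2, n3, n4, n6, n8}
A[¬grant U EX (¬idle → grant)]: least fixpoint, start Z0 = Sat(EX (¬idle → grant)) = {n0, n1, n2, n3, n4, n6, n8}, add states in Sat(¬grant) with every successor in Z. Z1 = {n0, n1, n2, n3, n4, n6, n8, n9}; fixed.
Sat(A[¬grant U EX (¬idle → grant)]) = {n0, n1, n2, n3, n4, n6, n8, n9}
|Sat(A[¬grant U EX (¬idle → grant)])| = |{n0, n1, n2, n3, n4, n6, n8, n9}| = 8.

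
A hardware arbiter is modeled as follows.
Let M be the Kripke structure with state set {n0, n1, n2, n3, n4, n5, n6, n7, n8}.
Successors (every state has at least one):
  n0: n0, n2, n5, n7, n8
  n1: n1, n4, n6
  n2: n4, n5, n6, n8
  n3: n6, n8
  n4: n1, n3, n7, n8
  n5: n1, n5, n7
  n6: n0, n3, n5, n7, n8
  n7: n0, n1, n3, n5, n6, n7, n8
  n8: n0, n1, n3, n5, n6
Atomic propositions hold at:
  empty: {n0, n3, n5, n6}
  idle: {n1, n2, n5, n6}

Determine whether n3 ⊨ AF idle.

No

AF idle: least fixpoint, start Z0 = {n1, n2, n5, n6}, add states with every successor in Z. Already a fixed point.
Sat(AF idle) = {n1, n2, n5, n6}
n3 ∉ Sat(AF idle) = {n1, n2, n5, n6}, so the formula does not hold at n3.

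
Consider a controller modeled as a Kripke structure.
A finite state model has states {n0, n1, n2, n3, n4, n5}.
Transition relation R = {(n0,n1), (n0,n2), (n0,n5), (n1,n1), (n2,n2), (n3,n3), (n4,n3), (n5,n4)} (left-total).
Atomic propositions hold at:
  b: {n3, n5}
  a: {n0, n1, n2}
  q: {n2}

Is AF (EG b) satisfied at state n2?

No

EG b: greatest fixpoint, start Z0 = {n3, n5}, keep only states in Sat with some successor in Z. Z1 = {n3}; fixed.
Sat(EG b) = {n3}
AF (EG b): least fixpoint, start Z0 = {n3}, add states with every successor in Z. Z1 = {n3, n4}; Z2 = {n3, n4, n5}; fixed.
Sat(AF (EG b)) = {n3, n4, n5}
n2 ∉ Sat(AF (EG b)) = {n3, n4, n5}, so the formula does not hold at n2.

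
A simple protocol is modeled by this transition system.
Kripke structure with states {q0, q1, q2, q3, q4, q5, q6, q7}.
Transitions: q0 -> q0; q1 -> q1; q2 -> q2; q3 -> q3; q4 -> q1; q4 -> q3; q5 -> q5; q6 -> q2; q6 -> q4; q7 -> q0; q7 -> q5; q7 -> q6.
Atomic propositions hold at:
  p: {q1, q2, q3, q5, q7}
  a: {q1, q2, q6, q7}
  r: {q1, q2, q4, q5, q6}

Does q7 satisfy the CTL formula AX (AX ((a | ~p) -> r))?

No

Sat(~p) = {q0, q4, q6}
Sat(a | ~p) = {q0, q1, q2, q4, q6, q7}
Sat((a | ~p) -> r) = {q1, q2, q3, q4, q5, q6}
Sat(AX ((a | ~p) -> r)) = {s : every successor in {q1, q2, q3, q4, q5, q6}} = {q1, q2, q3, q4, q5, q6}
Sat(AX (AX ((a | ~p) -> r))) = {s : every successor in {q1, q2, q3, q4, q5, q6}} = {q1, q2, q3, q4, q5, q6}
q7 ∉ Sat(AX (AX ((a | ~p) -> r))) = {q1, q2, q3, q4, q5, q6}, so the formula does not hold at q7.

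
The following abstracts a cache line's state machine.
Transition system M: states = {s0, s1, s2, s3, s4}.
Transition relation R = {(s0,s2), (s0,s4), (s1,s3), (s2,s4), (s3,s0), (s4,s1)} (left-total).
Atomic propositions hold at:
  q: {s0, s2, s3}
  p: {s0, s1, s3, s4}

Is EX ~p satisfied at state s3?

Sat(~p) = {s2}
Sat(EX ~p) = {s : some successor in {s2}} = {s0}
s3 ∉ Sat(EX ~p) = {s0}, so the formula does not hold at s3.

No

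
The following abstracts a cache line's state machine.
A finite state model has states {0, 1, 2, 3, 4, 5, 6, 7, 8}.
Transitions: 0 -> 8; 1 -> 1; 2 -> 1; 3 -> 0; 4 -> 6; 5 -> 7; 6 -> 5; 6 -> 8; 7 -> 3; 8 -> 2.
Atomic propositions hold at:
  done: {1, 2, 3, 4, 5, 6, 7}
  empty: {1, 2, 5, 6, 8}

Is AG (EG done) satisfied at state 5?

EG done: greatest fixpoint, start Z0 = {1, 2, 3, 4, 5, 6, 7}, keep only states in Sat with some successor in Z. Z1 = {1, 2, 4, 5, 6, 7}; Z2 = {1, 2, 4, 5, 6}; Z3 = {1, 2, 4, 6}; Z4 = {1, 2, 4}; Z5 = {1, 2}; fixed.
Sat(EG done) = {1, 2}
AG (EG done): greatest fixpoint, start Z0 = {1, 2}, keep only states in Sat with every successor in Z. Already a fixed point.
Sat(AG (EG done)) = {1, 2}
5 ∉ Sat(AG (EG done)) = {1, 2}, so the formula does not hold at 5.

No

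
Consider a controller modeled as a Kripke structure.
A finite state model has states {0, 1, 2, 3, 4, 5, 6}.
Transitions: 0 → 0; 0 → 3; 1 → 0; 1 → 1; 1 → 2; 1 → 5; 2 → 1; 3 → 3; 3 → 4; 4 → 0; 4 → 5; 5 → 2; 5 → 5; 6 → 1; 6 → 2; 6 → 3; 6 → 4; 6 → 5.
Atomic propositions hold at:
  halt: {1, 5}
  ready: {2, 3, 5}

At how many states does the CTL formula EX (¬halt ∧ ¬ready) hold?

5

Sat(¬halt) = {0, 2, 3, 4, 6}
Sat(¬ready) = {0, 1, 4, 6}
Sat(¬halt ∧ ¬ready) = {0, 4, 6}
Sat(EX (¬halt ∧ ¬ready)) = {s : some successor in {0, 4, 6}} = {0, 1, 3, 4, 6}
|Sat(EX (¬halt ∧ ¬ready))| = |{0, 1, 3, 4, 6}| = 5.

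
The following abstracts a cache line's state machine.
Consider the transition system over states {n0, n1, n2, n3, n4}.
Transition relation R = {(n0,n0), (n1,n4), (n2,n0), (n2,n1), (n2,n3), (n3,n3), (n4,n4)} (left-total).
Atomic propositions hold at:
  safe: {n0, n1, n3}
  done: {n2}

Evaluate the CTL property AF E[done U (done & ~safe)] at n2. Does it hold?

Yes

Sat(~safe) = {n2, n4}
Sat(done & ~safe) = {n2}
E[done U (done & ~safe)]: least fixpoint, start Z0 = Sat((done & ~safe)) = {n2}, add states in Sat(done) with some successor in Z. Already a fixed point.
Sat(E[done U (done & ~safe)]) = {n2}
AF E[done U (done & ~safe)]: least fixpoint, start Z0 = {n2}, add states with every successor in Z. Already a fixed point.
Sat(AF E[done U (done & ~safe)]) = {n2}
n2 ∈ Sat(AF E[done U (done & ~safe)]) = {n2}, so the formula holds at n2.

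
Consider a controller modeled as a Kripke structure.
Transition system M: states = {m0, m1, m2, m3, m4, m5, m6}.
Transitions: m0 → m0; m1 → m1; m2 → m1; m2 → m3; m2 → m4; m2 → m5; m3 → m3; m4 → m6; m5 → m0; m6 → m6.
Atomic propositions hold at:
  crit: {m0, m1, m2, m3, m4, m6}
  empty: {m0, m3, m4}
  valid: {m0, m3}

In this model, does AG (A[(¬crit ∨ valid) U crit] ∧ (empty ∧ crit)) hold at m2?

No

Sat(¬crit) = {m5}
Sat(¬crit ∨ valid) = {m0, m3, m5}
A[(¬crit ∨ valid) U crit]: least fixpoint, start Z0 = Sat(crit) = {m0, m1, m2, m3, m4, m6}, add states in Sat(¬crit ∨ valid) with every successor in Z. Z1 = {m0, m1, m2, m3, m4, m5, m6}; fixed.
Sat(A[(¬crit ∨ valid) U crit]) = {m0, m1, m2, m3, m4, m5, m6}
Sat(empty ∧ crit) = {m0, m3, m4}
Sat(A[(¬crit ∨ valid) U crit] ∧ (empty ∧ crit)) = {m0, m3, m4}
AG (A[(¬crit ∨ valid) U crit] ∧ (empty ∧ crit)): greatest fixpoint, start Z0 = {m0, m3, m4}, keep only states in Sat with every successor in Z. Z1 = {m0, m3}; fixed.
Sat(AG (A[(¬crit ∨ valid) U crit] ∧ (empty ∧ crit))) = {m0, m3}
m2 ∉ Sat(AG (A[(¬crit ∨ valid) U crit] ∧ (empty ∧ crit))) = {m0, m3}, so the formula does not hold at m2.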